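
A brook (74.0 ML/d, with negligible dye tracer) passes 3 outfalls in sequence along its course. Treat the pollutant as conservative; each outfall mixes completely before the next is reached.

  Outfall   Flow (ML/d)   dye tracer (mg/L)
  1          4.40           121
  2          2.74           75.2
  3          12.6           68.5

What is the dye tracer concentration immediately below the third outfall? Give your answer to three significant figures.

Outfall 1: combined Q = 78.40 ML/d; C = (74.00·0 + 4.400·121.0)/78.40 = 6.791 mg/L.
Outfall 2: combined Q = 81.14 ML/d; C = (78.40·6.791 + 2.740·75.20)/81.14 = 9.101 mg/L.
Outfall 3: combined Q = 93.74 ML/d; C = (81.14·9.101 + 12.60·68.50)/93.74 = 17.09 mg/L.

17.1 mg/L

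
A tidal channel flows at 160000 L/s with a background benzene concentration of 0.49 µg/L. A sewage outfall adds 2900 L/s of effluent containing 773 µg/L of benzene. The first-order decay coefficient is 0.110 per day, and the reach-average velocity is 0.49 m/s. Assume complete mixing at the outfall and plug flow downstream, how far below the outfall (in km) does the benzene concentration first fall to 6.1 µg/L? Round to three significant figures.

Conservation of mass: C = (160000·0.4900 + 2900·773.0) / 162900 = 2320000/162900 = 14.24 µg/L.
Set 14.24·exp(−k·t) = 6.1 → t = ln(14.24/6.1)/k = 666000 s = 185.0 h.
Distance = v·t = 0.49·666000 = 326300 m = 326.3 km.

326 km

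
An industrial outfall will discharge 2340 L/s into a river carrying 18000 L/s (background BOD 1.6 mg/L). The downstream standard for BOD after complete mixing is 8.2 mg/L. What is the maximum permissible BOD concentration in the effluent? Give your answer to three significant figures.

59.0 mg/L

At the limit, (Qr·Cr + Qe·Cₑ)/(Qr + Qe) = 8.2:
Cₑ = (20340·8.2 − 18000·1.600) / 2340 = 58.97 mg/L.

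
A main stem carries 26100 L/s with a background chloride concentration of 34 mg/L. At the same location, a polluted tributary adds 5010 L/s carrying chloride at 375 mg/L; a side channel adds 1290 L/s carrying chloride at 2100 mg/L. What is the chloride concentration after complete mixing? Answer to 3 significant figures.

After mixing, C = (26100·34.00 + 5010·375.0 + 1290·2100) / 32400 = 5475000/32400 = 169.0 mg/L.

169 mg/L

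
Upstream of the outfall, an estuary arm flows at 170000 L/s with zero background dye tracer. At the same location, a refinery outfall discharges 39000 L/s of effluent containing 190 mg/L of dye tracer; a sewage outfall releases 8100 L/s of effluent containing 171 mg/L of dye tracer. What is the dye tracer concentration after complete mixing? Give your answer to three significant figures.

40.5 mg/L

Mass balance: C = (170000·0 + 39000·190.0 + 8100·171.0) / 217100 = 8795000/217100 = 40.51 mg/L.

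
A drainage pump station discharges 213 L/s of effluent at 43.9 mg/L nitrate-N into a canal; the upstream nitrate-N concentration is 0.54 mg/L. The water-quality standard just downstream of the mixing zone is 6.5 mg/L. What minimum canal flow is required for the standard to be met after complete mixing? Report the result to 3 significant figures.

1340 L/s

Set C_mix = 6.5: (Q·0.5400 + 213.0·43.90) / (Q + 213.0) = 6.5
→ Q = 213.0·(43.90 − 6.5)/(6.5 − 0.5400) = 1337 L/s.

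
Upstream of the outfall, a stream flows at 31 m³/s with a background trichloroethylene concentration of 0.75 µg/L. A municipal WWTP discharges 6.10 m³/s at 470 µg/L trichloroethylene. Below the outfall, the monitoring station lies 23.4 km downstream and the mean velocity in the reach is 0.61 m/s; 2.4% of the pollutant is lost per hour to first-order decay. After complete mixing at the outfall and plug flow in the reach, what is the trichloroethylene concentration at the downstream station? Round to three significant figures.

60.1 µg/L

Flow-weighted average: C = (31.00·0.7500 + 6.100·470.0) / 37.10 = 2890/37.10 = 77.90 µg/L.
Travel time t = 23.4·1000 / 0.61 = 38360 s = 10.66 h.
2.4%/h lost → k = −ln(1 − 0.024) = 0.02429 h⁻¹.
Decay over the reach: 77.90·exp(−kt) = 77.90·0.7719 = 60.14 µg/L.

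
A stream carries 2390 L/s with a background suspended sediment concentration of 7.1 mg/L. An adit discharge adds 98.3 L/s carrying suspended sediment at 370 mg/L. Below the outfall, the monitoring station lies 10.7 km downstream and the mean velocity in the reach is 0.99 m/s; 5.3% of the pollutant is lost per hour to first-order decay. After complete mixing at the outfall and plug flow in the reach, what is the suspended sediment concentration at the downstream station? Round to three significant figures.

18.2 mg/L

After mixing, C = (2390·7.100 + 98.30·370.0) / 2488 = 53340/2488 = 21.44 mg/L.
Travel time t = 10.7·1000 / 0.99 = 10810 s = 3.002 h.
5.3%/h lost → k = −ln(1 − 0.053) = 0.05446 h⁻¹.
After decay, C = 21.44 × e^(−kt) = 21.44 × 0.8492 = 18.20 mg/L.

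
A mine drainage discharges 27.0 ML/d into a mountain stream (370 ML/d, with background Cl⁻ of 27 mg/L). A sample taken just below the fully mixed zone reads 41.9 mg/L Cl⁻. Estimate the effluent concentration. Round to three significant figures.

Mass balance: 370.0·27.00 + 27.00·Cₑ = 397.0·41.90
→ Cₑ = (397.0·41.90 − 370.0·27.00) / 27.00 = 246.1 mg/L.

246 mg/L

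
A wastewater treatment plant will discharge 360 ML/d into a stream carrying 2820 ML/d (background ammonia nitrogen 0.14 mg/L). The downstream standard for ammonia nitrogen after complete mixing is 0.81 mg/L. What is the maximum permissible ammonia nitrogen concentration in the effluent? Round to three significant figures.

6.06 mg/L

At the limit, (Qr·Cr + Qe·Cₑ)/(Qr + Qe) = 0.81:
Cₑ = (3180·0.81 − 2820·0.1400) / 360.0 = 6.058 mg/L.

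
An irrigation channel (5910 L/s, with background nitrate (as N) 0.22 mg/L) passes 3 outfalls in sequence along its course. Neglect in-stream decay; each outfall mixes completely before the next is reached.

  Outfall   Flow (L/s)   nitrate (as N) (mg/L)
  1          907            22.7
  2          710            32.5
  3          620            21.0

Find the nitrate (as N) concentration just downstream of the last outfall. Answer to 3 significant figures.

7.12 mg/L

Outfall 1: combined Q = 6817 L/s; C = (5910·0.2200 + 907.0·22.70)/6817 = 3.211 mg/L.
Outfall 2: combined Q = 7527 L/s; C = (6817·3.211 + 710.0·32.50)/7527 = 5.974 mg/L.
Outfall 3: combined Q = 8147 L/s; C = (7527·5.974 + 620.0·21.00)/8147 = 7.117 mg/L.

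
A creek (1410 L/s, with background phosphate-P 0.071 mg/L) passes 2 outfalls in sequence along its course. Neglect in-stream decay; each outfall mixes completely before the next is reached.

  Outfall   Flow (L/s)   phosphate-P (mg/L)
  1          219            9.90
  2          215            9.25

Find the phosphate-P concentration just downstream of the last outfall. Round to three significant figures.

Below outfall 1: Q → 1629 L/s, C = (1410·0.07100 + 219.0·9.900)/1629 = 1.392 mg/L.
Below outfall 2: Q → 1844 L/s, C = (1629·1.392 + 215.0·9.250)/1844 = 2.309 mg/L.

2.31 mg/L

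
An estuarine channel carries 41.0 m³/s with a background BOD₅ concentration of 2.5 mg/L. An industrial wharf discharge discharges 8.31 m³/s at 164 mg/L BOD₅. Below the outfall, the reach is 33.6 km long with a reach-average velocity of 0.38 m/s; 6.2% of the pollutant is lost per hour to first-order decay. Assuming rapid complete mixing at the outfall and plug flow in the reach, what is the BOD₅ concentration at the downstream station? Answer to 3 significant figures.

Flow-weighted average: C = (41.00·2.500 + 8.310·164.0) / 49.31 = 1465/49.31 = 29.72 mg/L.
Travel time t = 33.6·1000 / 0.38 = 88420 s = 24.56 h.
6.2%/h lost → k = −ln(1 − 0.062) = 0.06401 h⁻¹.
Decay over the reach: 29.72·exp(−kt) = 29.72·0.2076 = 6.170 mg/L.

6.17 mg/L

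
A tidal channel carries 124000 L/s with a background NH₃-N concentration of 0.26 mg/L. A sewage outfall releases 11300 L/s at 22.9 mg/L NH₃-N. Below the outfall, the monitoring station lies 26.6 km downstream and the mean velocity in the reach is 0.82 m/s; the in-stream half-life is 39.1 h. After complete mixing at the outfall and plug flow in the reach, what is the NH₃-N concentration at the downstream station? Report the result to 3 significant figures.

Conservation of mass: C = (124000·0.2600 + 11300·22.90) / 135300 = 291000/135300 = 2.151 mg/L.
Travel time t = 26.6·1000 / 0.82 = 32440 s = 9.011 h.
Half-life 39.1 h → k = ln 2 / 39.1 = 0.01773 h⁻¹ = 0.4255 d⁻¹.
Applying C = C₀e^(−kt): 2.151 × 0.8524 = 1.833 mg/L.

1.83 mg/L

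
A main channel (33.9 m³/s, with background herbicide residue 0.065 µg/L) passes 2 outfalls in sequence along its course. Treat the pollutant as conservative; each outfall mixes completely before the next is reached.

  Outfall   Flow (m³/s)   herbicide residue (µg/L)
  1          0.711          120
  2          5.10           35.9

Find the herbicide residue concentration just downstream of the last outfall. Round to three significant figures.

6.81 µg/L

Below outfall 1: Q → 34.61 m³/s, C = (33.90·0.06500 + 0.7110·120.0)/34.61 = 2.529 µg/L.
Below outfall 2: Q → 39.71 m³/s, C = (34.61·2.529 + 5.100·35.90)/39.71 = 6.815 µg/L.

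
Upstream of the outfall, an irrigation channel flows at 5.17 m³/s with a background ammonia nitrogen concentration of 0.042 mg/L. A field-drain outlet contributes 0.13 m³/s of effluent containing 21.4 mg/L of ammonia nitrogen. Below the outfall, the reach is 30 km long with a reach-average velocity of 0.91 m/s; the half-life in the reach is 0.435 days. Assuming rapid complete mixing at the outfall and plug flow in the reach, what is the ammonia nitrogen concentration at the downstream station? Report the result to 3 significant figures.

0.308 mg/L

Mixed concentration C = ΣQC/ΣQ = (5.170·0.04200 + 0.1300·21.40) / 5.300 = 2.999/5.300 = 0.5659 mg/L.
Travel time t = 30·1000 / 0.91 = 32970 s = 9.158 h.
Half-life 0.435 d → k = ln 2 / 0.435 = 1.593 d⁻¹.
Applying C = C₀e^(−kt): 0.5659 × 0.5444 = 0.3081 mg/L.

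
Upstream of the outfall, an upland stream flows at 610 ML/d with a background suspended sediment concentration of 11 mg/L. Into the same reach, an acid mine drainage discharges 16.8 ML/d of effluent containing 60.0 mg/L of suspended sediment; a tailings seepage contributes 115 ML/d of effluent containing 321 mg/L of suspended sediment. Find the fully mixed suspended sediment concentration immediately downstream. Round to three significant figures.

60.2 mg/L

Mixed concentration C = ΣQC/ΣQ = (610.0·11.00 + 16.80·60.00 + 115.0·321.0) / 741.8 = 44630/741.8 = 60.17 mg/L.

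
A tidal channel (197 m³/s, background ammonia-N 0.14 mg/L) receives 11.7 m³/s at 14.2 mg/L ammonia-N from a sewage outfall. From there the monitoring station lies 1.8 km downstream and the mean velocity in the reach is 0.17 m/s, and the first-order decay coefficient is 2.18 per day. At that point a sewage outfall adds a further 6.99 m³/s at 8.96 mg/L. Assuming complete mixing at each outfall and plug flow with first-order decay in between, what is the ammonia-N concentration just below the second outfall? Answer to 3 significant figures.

Mixed concentration C = ΣQC/ΣQ = (197.0·0.1400 + 11.70·14.20) / 208.7 = 193.7/208.7 = 0.9282 mg/L; combined flow 208.7 m³/s.
Travel time t = 1.8·1000 / 0.17 = 10590 s = 2.941 h.
Applying C = C₀e^(−kt): 0.9282 × 0.7656 = 0.7106 mg/L.
Second outfall: C = (208.7·0.7106 + 6.990·8.960)/215.7 = 0.9779 mg/L.

0.978 mg/L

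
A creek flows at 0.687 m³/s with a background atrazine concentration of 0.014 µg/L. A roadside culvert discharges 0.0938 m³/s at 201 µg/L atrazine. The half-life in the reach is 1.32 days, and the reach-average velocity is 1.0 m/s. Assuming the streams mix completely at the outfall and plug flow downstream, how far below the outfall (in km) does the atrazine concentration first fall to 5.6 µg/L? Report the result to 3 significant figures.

After mixing, C = (0.6870·0.01400 + 0.09380·201.0) / 0.7808 = 18.86/0.7808 = 24.16 µg/L.
Half-life 1.32 d → k = ln 2 / 1.32 = 0.5251 d⁻¹.
Set 24.16·exp(−k·t) = 5.6 → t = ln(24.16/5.6)/k = 240500 s = 66.82 h.
Distance = v·t = 1.0·240500 = 240500 m = 240.5 km.

241 km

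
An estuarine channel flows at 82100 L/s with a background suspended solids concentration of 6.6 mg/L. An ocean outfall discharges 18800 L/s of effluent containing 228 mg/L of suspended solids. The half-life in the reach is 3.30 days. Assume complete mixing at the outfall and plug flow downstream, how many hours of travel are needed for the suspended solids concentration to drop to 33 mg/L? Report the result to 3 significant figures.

42.5 h

Mixed concentration C = ΣQC/ΣQ = (82100·6.600 + 18800·228.0) / 100900 = 4828000/100900 = 47.85 mg/L.
Half-life 3.30 d → k = ln 2 / 3.30 = 0.2100 d⁻¹.
47.85·exp(−k·t) = 33 → t = ln(47.85/33)/k = 152900 s = 42.46 h.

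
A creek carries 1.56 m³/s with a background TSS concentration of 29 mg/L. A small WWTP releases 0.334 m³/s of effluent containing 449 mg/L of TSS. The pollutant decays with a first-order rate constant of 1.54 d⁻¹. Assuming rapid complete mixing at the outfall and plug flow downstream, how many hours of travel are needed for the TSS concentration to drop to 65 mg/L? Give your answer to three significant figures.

7.18 h

Flow-weighted average: C = (1.560·29.00 + 0.3340·449.0) / 1.894 = 195.2/1.894 = 103.1 mg/L.
103.1·exp(−k·t) = 65 → t = ln(103.1/65)/k = 25860 s = 7.184 h.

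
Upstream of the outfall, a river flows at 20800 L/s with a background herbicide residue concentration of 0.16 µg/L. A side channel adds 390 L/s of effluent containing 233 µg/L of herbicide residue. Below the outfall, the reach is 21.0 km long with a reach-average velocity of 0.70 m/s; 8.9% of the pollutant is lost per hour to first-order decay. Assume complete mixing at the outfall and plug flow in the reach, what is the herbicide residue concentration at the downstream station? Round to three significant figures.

2.04 µg/L

Mass balance: C = (20800·0.1600 + 390.0·233.0) / 21190 = 94200/21190 = 4.445 µg/L.
Travel time t = 21.0·1000 / 0.70 = 30000 s = 8.333 h.
8.9%/h lost → k = −ln(1 − 0.089) = 0.09321 h⁻¹.
Applying C = C₀e^(−kt): 4.445 × 0.4599 = 2.044 µg/L.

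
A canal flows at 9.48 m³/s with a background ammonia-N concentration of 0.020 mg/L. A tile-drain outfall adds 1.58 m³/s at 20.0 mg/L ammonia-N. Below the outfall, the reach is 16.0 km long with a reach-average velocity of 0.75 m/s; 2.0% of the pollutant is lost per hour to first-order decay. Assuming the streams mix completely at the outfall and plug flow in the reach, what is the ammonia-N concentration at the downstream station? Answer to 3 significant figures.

2.55 mg/L

After mixing, C = (9.480·0.02000 + 1.580·20.00) / 11.06 = 31.79/11.06 = 2.874 mg/L.
Travel time t = 16.0·1000 / 0.75 = 21330 s = 5.926 h.
2.0%/h lost → k = −ln(1 − 0.02) = 0.02020 h⁻¹.
After decay, C = 2.874 × e^(−kt) = 2.874 × 0.8872 = 2.550 mg/L.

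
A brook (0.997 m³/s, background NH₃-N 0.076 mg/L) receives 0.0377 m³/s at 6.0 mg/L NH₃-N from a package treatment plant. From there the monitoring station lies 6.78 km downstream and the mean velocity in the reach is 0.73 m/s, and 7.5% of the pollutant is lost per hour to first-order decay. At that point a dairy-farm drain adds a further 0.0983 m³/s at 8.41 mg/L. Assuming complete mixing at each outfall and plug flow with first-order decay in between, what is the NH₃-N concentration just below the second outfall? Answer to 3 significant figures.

0.948 mg/L

Mass balance: C = (0.9970·0.07600 + 0.03770·6.000) / 1.035 = 0.3020/1.035 = 0.2918 mg/L; combined flow 1.035 m³/s.
Travel time t = 6.78·1000 / 0.73 = 9288 s = 2.580 h.
7.5%/h lost → k = −ln(1 − 0.075) = 0.07796 h⁻¹.
Decay over the reach: 0.2918·exp(−kt) = 0.2918·0.8178 = 0.2387 mg/L.
Second outfall: C = (1.035·0.2387 + 0.09830·8.410)/1.133 = 0.9476 mg/L.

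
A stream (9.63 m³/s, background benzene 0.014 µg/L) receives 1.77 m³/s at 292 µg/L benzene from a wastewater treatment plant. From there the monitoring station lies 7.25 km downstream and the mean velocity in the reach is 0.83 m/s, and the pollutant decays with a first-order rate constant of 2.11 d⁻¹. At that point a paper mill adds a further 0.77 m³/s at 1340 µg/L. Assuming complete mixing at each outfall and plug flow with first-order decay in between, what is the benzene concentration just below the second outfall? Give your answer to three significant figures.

After mixing, C = (9.630·0.01400 + 1.770·292.0) / 11.40 = 517.0/11.40 = 45.35 µg/L; combined flow 11.40 m³/s.
Travel time t = 7.25·1000 / 0.83 = 8735 s = 2.426 h.
Decay over the reach: 45.35·exp(−kt) = 45.35·0.8079 = 36.64 µg/L.
At the second outfall, C = (11.40·36.64 + 0.7700·1340) / (11.40 + 0.7700) = 119.1 µg/L.

119 µg/L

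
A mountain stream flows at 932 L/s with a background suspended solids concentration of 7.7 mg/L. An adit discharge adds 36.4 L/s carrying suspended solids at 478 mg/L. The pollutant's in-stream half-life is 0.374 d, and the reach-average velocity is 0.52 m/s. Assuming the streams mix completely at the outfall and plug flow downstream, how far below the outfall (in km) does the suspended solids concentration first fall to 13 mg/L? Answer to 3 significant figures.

Conservation of mass: C = (932.0·7.700 + 36.40·478.0) / 968.4 = 24580/968.4 = 25.38 mg/L.
Half-life 0.374 d → k = ln 2 / 0.374 = 1.853 d⁻¹.
Set 25.38·exp(−k·t) = 13 → t = ln(25.38/13)/k = 31180 s = 8.662 h.
Distance = v·t = 0.52·31180 = 16220 m = 16.22 km.

16.2 km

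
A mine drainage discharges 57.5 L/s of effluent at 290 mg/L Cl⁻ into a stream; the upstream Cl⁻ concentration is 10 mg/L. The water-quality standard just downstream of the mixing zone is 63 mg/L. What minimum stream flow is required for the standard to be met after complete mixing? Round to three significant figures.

246 L/s

Set C_mix = 63: (Q·10.00 + 57.50·290.0) / (Q + 57.50) = 63
→ Q = 57.50·(290.0 − 63)/(63 − 10.00) = 246.3 L/s.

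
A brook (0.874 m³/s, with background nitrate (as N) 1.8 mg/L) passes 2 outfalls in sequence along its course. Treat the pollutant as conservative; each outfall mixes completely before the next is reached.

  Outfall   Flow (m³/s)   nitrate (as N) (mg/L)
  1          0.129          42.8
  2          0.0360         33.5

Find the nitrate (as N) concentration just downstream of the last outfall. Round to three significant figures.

7.99 mg/L

Below outfall 1: Q → 1.003 m³/s, C = (0.8740·1.800 + 0.1290·42.80)/1.003 = 7.073 mg/L.
Below outfall 2: Q → 1.039 m³/s, C = (1.003·7.073 + 0.03600·33.50)/1.039 = 7.989 mg/L.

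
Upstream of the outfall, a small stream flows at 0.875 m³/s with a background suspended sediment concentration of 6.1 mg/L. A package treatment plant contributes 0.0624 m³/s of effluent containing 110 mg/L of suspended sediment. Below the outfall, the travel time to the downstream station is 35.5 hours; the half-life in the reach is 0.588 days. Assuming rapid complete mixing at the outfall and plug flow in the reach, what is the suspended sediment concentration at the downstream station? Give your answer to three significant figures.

Flow-weighted average: C = (0.8750·6.100 + 0.06240·110.0) / 0.9374 = 12.20/0.9374 = 13.02 mg/L.
Half-life 0.588 d → k = ln 2 / 0.588 = 1.179 d⁻¹.
Decay over the reach: 13.02·exp(−kt) = 13.02·0.1749 = 2.276 mg/L.

2.28 mg/L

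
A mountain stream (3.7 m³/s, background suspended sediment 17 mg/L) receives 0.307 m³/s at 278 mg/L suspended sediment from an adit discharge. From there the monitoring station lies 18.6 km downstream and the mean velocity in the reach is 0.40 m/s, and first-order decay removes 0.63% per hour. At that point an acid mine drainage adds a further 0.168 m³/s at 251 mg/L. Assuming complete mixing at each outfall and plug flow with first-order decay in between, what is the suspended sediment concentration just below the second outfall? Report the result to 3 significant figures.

42.8 mg/L

Flow-weighted average: C = (3.700·17.00 + 0.3070·278.0) / 4.007 = 148.2/4.007 = 37.00 mg/L; combined flow 4.007 m³/s.
Travel time t = 18.6·1000 / 0.40 = 46500 s = 12.92 h.
0.63%/h lost → k = −ln(1 − 0.0063) = 0.006320 h⁻¹.
First-order decay: C = 37.00·exp(−k·t) = 37.00·0.9216 = 34.10 mg/L.
At the second outfall, C = (4.007·34.10 + 0.1680·251.0) / (4.007 + 0.1680) = 42.82 mg/L.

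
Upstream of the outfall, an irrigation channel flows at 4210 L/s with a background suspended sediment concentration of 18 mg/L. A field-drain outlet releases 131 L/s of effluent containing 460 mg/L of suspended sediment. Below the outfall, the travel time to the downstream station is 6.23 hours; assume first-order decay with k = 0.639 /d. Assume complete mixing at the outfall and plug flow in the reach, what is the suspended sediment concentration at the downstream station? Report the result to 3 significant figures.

26.5 mg/L

Conservation of mass: C = (4210·18.00 + 131.0·460.0) / 4341 = 136000/4341 = 31.34 mg/L.
Applying C = C₀e^(−kt): 31.34 × 0.8472 = 26.55 mg/L.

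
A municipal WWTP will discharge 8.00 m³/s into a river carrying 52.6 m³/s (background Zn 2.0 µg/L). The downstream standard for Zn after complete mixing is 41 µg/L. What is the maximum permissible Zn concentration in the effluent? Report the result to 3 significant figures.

297 µg/L

At the limit, (Qr·Cr + Qe·Cₑ)/(Qr + Qe) = 41:
Cₑ = (60.60·41 − 52.60·2.000) / 8.000 = 297.4 µg/L.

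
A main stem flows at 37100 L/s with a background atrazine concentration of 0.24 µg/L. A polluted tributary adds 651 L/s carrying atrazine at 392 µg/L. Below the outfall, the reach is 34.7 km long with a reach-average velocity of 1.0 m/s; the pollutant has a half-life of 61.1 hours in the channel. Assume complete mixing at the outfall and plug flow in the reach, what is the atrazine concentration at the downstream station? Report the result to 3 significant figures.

6.27 µg/L

Conservation of mass: C = (37100·0.2400 + 651.0·392.0) / 37750 = 264100/37750 = 6.996 µg/L.
Travel time t = 34.7·1000 / 1.0 = 34700 s = 9.639 h.
Half-life 61.1 h → k = ln 2 / 61.1 = 0.01134 h⁻¹ = 0.2723 d⁻¹.
Decay over the reach: 6.996·exp(−kt) = 6.996·0.8964 = 6.271 µg/L.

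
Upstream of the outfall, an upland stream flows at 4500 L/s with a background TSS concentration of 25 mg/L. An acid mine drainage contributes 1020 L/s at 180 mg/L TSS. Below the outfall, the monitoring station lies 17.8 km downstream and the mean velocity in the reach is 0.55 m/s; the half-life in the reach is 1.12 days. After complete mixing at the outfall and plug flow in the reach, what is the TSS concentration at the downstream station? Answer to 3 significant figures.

42.5 mg/L

After mixing, C = (4500·25.00 + 1020·180.0) / 5520 = 296100/5520 = 53.64 mg/L.
Travel time t = 17.8·1000 / 0.55 = 32360 s = 8.990 h.
Half-life 1.12 d → k = ln 2 / 1.12 = 0.6189 d⁻¹.
After decay, C = 53.64 × e^(−kt) = 53.64 × 0.7931 = 42.54 mg/L.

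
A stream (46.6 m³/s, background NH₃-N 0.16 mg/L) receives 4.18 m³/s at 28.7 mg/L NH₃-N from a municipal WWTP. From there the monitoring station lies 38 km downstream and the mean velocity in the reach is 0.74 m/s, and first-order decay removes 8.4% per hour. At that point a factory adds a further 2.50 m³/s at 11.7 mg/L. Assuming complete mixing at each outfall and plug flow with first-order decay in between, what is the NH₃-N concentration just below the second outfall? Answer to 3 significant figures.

1.23 mg/L

Mixed concentration C = ΣQC/ΣQ = (46.60·0.1600 + 4.180·28.70) / 50.78 = 127.4/50.78 = 2.509 mg/L; combined flow 50.78 m³/s.
Travel time t = 38·1000 / 0.74 = 51350 s = 14.26 h.
8.4%/h lost → k = −ln(1 − 0.084) = 0.08774 h⁻¹.
First-order decay: C = 2.509·exp(−k·t) = 2.509·0.2861 = 0.7178 mg/L.
Second outfall: C = (50.78·0.7178 + 2.500·11.70)/53.28 = 1.233 mg/L.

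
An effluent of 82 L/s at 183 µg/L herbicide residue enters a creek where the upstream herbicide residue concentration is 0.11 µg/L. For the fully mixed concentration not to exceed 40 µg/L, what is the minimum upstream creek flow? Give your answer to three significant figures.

Set C_mix = 40: (Q·0.1100 + 82.00·183.0) / (Q + 82.00) = 40
→ Q = 82.00·(183.0 − 40)/(40 − 0.1100) = 294.0 L/s.

294 L/s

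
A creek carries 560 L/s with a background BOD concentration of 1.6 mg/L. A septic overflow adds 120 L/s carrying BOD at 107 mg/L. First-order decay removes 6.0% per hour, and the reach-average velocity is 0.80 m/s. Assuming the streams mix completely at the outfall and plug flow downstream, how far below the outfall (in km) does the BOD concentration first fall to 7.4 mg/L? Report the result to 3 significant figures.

46.7 km

Mass balance: C = (560.0·1.600 + 120.0·107.0) / 680.0 = 13740/680.0 = 20.20 mg/L.
6.0%/h lost → k = −ln(1 − 0.06) = 0.06188 h⁻¹.
Set 20.20·exp(−k·t) = 7.4 → t = ln(20.20/7.4)/k = 58430 s = 16.23 h.
Distance = v·t = 0.80·58430 = 46740 m = 46.74 km.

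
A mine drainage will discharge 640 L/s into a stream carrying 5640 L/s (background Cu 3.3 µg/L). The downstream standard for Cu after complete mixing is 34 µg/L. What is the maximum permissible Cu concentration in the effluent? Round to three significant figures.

At the limit, (Qr·Cr + Qe·Cₑ)/(Qr + Qe) = 34:
Cₑ = (6280·34 − 5640·3.300) / 640.0 = 304.5 µg/L.

305 µg/L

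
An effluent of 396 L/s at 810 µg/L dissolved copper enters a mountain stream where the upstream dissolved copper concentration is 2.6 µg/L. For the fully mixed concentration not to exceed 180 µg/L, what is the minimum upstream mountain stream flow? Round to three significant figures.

1410 L/s

Set C_mix = 180: (Q·2.600 + 396.0·810.0) / (Q + 396.0) = 180
→ Q = 396.0·(810.0 − 180)/(180 − 2.600) = 1406 L/s.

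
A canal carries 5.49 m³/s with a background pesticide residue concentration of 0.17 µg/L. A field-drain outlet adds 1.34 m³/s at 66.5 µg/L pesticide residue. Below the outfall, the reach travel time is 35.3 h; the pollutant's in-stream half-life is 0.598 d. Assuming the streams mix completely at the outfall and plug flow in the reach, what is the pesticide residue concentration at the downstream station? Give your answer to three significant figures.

2.40 µg/L

Mass balance: C = (5.490·0.1700 + 1.340·66.50) / 6.830 = 90.04/6.830 = 13.18 µg/L.
Half-life 0.598 d → k = ln 2 / 0.598 = 1.159 d⁻¹.
First-order decay: C = 13.18·exp(−k·t) = 13.18·0.1818 = 2.397 µg/L.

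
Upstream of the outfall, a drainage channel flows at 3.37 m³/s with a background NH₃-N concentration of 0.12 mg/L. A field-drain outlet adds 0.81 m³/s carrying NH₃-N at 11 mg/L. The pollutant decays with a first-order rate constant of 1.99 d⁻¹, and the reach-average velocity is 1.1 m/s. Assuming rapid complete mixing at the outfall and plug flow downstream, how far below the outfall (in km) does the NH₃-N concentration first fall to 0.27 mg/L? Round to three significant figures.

After mixing, C = (3.370·0.1200 + 0.8100·11.00) / 4.180 = 9.314/4.180 = 2.228 mg/L.
Set 2.228·exp(−k·t) = 0.27 → t = ln(2.228/0.27)/k = 91640 s = 25.45 h.
Distance = v·t = 1.1·91640 = 100800 m = 100.8 km.

101 km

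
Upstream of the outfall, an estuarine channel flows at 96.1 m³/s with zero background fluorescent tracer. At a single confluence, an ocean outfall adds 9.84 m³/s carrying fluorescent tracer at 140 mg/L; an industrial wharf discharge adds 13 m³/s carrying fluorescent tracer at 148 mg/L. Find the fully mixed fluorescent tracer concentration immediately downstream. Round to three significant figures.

27.8 mg/L

Mixed concentration C = ΣQC/ΣQ = (96.10·0 + 9.840·140.0 + 13.00·148.0) / 118.9 = 3302/118.9 = 27.76 mg/L.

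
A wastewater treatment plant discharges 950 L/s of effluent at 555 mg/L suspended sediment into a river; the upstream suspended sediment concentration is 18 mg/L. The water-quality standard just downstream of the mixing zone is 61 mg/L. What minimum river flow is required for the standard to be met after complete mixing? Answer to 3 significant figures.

Set C_mix = 61: (Q·18.00 + 950.0·555.0) / (Q + 950.0) = 61
→ Q = 950.0·(555.0 − 61)/(61 − 18.00) = 10910 L/s.

10900 L/s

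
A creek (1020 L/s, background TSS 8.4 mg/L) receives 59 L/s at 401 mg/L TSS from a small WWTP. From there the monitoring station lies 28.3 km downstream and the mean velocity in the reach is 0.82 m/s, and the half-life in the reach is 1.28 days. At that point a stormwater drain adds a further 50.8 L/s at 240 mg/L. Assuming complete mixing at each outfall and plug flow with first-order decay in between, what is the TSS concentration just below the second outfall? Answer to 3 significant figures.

33.8 mg/L

Mass balance: C = (1020·8.400 + 59.00·401.0) / 1079 = 32230/1079 = 29.87 mg/L; combined flow 1079 L/s.
Travel time t = 28.3·1000 / 0.82 = 34510 s = 9.587 h.
Half-life 1.28 d → k = ln 2 / 1.28 = 0.5415 d⁻¹.
After decay, C = 29.87 × e^(−kt) = 29.87 × 0.8055 = 24.06 mg/L.
Second outfall: C = (1079·24.06 + 50.80·240.0)/1130 = 33.77 mg/L.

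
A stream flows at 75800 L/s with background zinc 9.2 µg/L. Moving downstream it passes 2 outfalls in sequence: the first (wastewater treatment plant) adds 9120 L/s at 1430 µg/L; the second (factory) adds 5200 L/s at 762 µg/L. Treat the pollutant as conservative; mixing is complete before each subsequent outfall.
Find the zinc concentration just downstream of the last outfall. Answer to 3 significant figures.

Outfall 1: combined Q = 84920 L/s; C = (75800·9.200 + 9120·1430)/84920 = 161.8 µg/L.
Outfall 2: combined Q = 90120 L/s; C = (84920·161.8 + 5200·762.0)/90120 = 196.4 µg/L.

196 µg/L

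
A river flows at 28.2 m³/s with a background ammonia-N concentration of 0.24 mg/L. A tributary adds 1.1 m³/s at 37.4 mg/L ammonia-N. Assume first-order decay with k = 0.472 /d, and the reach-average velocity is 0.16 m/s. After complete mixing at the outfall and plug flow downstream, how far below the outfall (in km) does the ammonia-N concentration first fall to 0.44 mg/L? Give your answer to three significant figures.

Mass balance: C = (28.20·0.2400 + 1.100·37.40) / 29.30 = 47.91/29.30 = 1.635 mg/L.
Set 1.635·exp(−k·t) = 0.44 → t = ln(1.635/0.44)/k = 240300 s = 66.75 h.
Distance = v·t = 0.16·240300 = 38450 m = 38.45 km.

38.4 km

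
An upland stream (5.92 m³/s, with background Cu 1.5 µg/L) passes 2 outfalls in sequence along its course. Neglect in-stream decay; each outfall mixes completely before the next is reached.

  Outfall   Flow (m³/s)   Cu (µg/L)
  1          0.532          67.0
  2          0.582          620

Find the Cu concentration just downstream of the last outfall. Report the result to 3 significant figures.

Outfall 1: combined Q = 6.452 m³/s; C = (5.920·1.500 + 0.5320·67.00)/6.452 = 6.901 µg/L.
Outfall 2: combined Q = 7.034 m³/s; C = (6.452·6.901 + 0.5820·620.0)/7.034 = 57.63 µg/L.

57.6 µg/L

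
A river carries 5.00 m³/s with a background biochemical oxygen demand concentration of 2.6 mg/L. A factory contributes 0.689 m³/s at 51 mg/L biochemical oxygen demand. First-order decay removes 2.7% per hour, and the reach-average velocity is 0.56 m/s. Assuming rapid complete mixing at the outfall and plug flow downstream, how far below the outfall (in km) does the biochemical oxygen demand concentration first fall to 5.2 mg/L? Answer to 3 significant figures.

Conservation of mass: C = (5.000·2.600 + 0.6890·51.00) / 5.689 = 48.14/5.689 = 8.462 mg/L.
2.7%/h lost → k = −ln(1 − 0.027) = 0.02737 h⁻¹.
Set 8.462·exp(−k·t) = 5.2 → t = ln(8.462/5.2)/k = 64040 s = 17.79 h.
Distance = v·t = 0.56·64040 = 35860 m = 35.86 km.

35.9 km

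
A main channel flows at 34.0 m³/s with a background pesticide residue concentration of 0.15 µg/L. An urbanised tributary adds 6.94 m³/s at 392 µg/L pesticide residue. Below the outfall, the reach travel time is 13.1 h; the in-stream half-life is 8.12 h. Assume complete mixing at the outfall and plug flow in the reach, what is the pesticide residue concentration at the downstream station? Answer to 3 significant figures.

Conservation of mass: C = (34.00·0.1500 + 6.940·392.0) / 40.94 = 2726/40.94 = 66.57 µg/L.
Half-life 8.12 h → k = ln 2 / 8.12 = 0.08536 h⁻¹ = 2.049 d⁻¹.
After decay, C = 66.57 × e^(−kt) = 66.57 × 0.3268 = 21.76 µg/L.

21.8 µg/L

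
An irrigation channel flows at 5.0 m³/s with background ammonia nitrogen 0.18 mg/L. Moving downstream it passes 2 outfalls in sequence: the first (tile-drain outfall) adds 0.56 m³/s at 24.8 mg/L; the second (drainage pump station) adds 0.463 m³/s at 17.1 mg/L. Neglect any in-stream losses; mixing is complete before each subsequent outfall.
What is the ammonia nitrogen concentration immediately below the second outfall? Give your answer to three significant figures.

Below outfall 1: Q → 5.560 m³/s, C = (5.000·0.1800 + 0.5600·24.80)/5.560 = 2.660 mg/L.
Below outfall 2: Q → 6.023 m³/s, C = (5.560·2.660 + 0.4630·17.10)/6.023 = 3.770 mg/L.

3.77 mg/L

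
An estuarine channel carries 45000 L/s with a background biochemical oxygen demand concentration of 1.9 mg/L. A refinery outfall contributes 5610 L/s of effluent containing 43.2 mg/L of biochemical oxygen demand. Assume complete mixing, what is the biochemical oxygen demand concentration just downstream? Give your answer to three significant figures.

6.48 mg/L

After mixing, C = (45000·1.900 + 5610·43.20) / 50610 = 327900/50610 = 6.478 mg/L.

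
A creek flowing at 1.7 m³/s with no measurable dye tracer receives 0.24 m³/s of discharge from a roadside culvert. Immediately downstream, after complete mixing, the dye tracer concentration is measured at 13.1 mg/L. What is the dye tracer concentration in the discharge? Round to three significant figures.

Mass balance: 1.700·0 + 0.2400·Cₑ = 1.940·13.10
→ Cₑ = (1.940·13.10 − 1.700·0) / 0.2400 = 105.9 mg/L.

106 mg/L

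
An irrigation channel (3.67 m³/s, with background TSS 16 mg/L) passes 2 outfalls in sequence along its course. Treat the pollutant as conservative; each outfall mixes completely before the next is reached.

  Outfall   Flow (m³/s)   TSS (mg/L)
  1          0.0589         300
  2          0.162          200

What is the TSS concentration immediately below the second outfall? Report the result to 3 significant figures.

Below outfall 1: Q → 3.729 m³/s, C = (3.670·16.00 + 0.05890·300.0)/3.729 = 20.49 mg/L.
Below outfall 2: Q → 3.891 m³/s, C = (3.729·20.49 + 0.1620·200.0)/3.891 = 27.96 mg/L.

28.0 mg/L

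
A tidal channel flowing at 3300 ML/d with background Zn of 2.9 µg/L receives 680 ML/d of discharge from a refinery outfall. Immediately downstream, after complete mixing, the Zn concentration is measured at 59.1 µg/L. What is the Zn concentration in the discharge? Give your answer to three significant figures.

332 µg/L

Mass balance: 3300·2.900 + 680.0·Cₑ = 3980·59.10
→ Cₑ = (3980·59.10 − 3300·2.900) / 680.0 = 331.8 µg/L.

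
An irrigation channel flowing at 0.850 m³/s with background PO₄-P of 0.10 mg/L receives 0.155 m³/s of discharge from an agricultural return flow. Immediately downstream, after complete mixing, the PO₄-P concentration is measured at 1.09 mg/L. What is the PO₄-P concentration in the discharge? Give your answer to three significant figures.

Mass balance: 0.8500·0.1000 + 0.1550·Cₑ = 1.005·1.090
→ Cₑ = (1.005·1.090 − 0.8500·0.1000) / 0.1550 = 6.519 mg/L.

6.52 mg/L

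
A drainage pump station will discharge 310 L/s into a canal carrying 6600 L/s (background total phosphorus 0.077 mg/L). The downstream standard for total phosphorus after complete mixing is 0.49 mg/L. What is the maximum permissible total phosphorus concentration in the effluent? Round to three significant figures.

9.28 mg/L

At the limit, (Qr·Cr + Qe·Cₑ)/(Qr + Qe) = 0.49:
Cₑ = (6910·0.49 − 6600·0.07700) / 310.0 = 9.283 mg/L.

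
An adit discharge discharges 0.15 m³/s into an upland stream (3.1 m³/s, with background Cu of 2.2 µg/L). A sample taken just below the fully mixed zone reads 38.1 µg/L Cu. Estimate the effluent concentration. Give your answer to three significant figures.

Mass balance: 3.100·2.200 + 0.1500·Cₑ = 3.250·38.10
→ Cₑ = (3.250·38.10 − 3.100·2.200) / 0.1500 = 780.0 µg/L.

780 µg/L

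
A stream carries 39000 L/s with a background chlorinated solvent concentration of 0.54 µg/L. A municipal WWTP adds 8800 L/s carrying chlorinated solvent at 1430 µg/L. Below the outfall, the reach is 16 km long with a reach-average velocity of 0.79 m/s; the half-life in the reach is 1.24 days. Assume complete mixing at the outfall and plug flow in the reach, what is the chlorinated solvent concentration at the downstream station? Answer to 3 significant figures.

231 µg/L

Flow-weighted average: C = (39000·0.5400 + 8800·1430) / 47800 = 12610000/47800 = 263.7 µg/L.
Travel time t = 16·1000 / 0.79 = 20250 s = 5.626 h.
Half-life 1.24 d → k = ln 2 / 1.24 = 0.5590 d⁻¹.
First-order decay: C = 263.7·exp(−k·t) = 263.7·0.8772 = 231.3 µg/L.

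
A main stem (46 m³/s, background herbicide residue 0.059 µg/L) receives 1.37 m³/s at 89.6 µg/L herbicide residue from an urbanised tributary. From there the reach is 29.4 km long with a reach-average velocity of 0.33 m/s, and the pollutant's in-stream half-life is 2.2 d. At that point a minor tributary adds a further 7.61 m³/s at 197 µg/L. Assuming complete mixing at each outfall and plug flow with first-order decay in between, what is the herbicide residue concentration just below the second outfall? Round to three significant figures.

Mass balance: C = (46.00·0.05900 + 1.370·89.60) / 47.37 = 125.5/47.37 = 2.649 µg/L; combined flow 47.37 m³/s.
Travel time t = 29.4·1000 / 0.33 = 89090 s = 24.75 h.
Half-life 2.2 d → k = ln 2 / 2.2 = 0.3151 d⁻¹.
After decay, C = 2.649 × e^(−kt) = 2.649 × 0.7226 = 1.914 µg/L.
At the second outfall, C = (47.37·1.914 + 7.610·197.0) / (47.37 + 7.610) = 28.92 µg/L.

28.9 µg/L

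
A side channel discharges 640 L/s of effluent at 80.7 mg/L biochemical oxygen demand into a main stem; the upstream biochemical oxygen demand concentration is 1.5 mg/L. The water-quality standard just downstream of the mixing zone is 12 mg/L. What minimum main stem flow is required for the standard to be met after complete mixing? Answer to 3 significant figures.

Set C_mix = 12: (Q·1.500 + 640.0·80.70) / (Q + 640.0) = 12
→ Q = 640.0·(80.70 − 12)/(12 − 1.500) = 4187 L/s.

4190 L/s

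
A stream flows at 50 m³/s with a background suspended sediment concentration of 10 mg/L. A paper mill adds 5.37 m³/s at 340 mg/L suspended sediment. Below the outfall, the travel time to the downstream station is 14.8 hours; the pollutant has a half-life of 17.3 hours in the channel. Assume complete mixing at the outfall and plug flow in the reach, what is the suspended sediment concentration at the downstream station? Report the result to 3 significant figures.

23.2 mg/L

Flow-weighted average: C = (50.00·10.00 + 5.370·340.0) / 55.37 = 2326/55.37 = 42.00 mg/L.
Half-life 17.3 h → k = ln 2 / 17.3 = 0.04007 h⁻¹ = 0.9616 d⁻¹.
Applying C = C₀e^(−kt): 42.00 × 0.5527 = 23.22 mg/L.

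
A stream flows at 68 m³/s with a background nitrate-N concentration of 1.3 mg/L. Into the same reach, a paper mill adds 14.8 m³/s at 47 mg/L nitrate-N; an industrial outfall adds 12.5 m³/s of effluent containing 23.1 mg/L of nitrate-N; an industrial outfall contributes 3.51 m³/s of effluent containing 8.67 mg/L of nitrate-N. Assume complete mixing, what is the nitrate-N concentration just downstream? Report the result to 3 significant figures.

Flow-weighted average: C = (68.00·1.300 + 14.80·47.00 + 12.50·23.10 + 3.510·8.670) / 98.81 = 1103/98.81 = 11.16 mg/L.

11.2 mg/L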